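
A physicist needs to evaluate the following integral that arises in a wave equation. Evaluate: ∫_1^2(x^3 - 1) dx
Step 1: Find antiderivative F(x) = (1/4)x^4 - x
Step 2: F(2) - F(1) = 2 - (-3/4) = 11/4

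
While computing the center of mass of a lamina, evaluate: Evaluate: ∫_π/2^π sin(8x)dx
Antiderivative: -cos(8x)/8
Evaluate at bounds: [-cos(8·π)/8] - [-cos(8·π/2)/8]
= (-(1) + (1))/8 = 0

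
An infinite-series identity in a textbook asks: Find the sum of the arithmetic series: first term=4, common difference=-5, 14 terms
Last term: a_n=4 + (14 - 1)·-5=-61
Sum=n(a_1 + a_n)/2=14(4 + (-61))/2=-399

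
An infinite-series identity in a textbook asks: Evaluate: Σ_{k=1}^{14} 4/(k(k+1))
Partial fractions: 4/(k(k+1)) = 4/k - 4/(k+1)
Telescoping sum: 4(1-1/15) = 4·14/15

Answer: 56/15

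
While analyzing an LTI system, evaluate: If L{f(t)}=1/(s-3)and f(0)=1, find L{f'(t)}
L{f'(t)} = s·F(s) - f(0) = s/(s-3)-1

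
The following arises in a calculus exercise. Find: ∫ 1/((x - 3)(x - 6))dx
Partial fractions: 1/((x-3)(x-6)) = A/(x-3) + B/(x-6)
A = -1/3, B = 1/3
∫ [-1/3· 1/(x-3) + 1/3· 1/(x-6)] dx
= (1/3)[ln|x-6| - ln|x-3|] + C

Answer: (1/3)·ln|(x-6)/(x-3)| + C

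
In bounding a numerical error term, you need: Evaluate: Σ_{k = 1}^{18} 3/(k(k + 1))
Partial fractions: 3/(k(k+1))=3/k - 3/(k+1)
Telescoping sum: 3(1-1/19)=3·18/19

Answer: 54/19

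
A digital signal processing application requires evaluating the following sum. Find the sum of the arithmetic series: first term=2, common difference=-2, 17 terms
Last term: a_n = 2 + (17 - 1)·-2 = -30
Sum = n(a_1 + a_n)/2 = 17(2 + (-30))/2 = -238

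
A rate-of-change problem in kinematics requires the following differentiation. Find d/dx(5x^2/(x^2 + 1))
Quotient rule: (f/g)' = (f'g - fg')/g²
f = 5x^2, f' = 10x
g = x^2 + 1, g' = 2x

Answer: (10x·(x^2 + 1) - 10x^3)/(x^2 + 1)²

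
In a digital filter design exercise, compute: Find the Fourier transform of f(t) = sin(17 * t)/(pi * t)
sin(W * t)/(pi * t)=(W/pi) * sinc(W * t/pi) is the impulse response of the ideal low-pass filter with cutoff W (here W=17).
Its Fourier transform is a rectangular function:
F(omega)=1 for |omega| < 17, 0 otherwise

Answer: rect(omega/34) [i.e., 1 for |omega| < 17, 0 otherwise]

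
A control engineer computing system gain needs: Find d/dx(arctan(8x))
d/dx[arctan(u)] = u'/(1+u²), u = 8x, u' = 8

Answer: 8/(1+64x²)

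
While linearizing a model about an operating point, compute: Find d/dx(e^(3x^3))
Chain rule: d/dx[e^u] = e^u · u' where u = 3x^3
u' = 9x^2

Answer: 9x^2·e^(3x^3)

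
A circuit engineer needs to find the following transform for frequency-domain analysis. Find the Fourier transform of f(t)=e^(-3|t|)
Using the standard pair: F{e^(-a|t|)}=2a/(a^2+omega^2)
With a=3: F(omega)=6/(9+omega^2)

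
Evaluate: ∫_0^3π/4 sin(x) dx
Antiderivative: -cos(x)
Evaluate at bounds: [-cos(1·3π/4)/1] - [-cos(1·0)/1]
=(-(-√2/2)+(1))/1=1+√2/2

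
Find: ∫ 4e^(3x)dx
Since d/dx[e^(3x)]=3e^(3x), we get 4/3 e^(3x)+C

Answer: (4/3)e^(3x)+C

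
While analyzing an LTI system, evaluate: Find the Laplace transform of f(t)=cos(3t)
L{cos(wt)}=s/(s² + w²)
L{cos(3t)}=s/(s² + 9)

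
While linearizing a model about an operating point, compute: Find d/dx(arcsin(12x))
d/dx[arcsin(u)] = u'/√(1-u²), u = 12x, u' = 12

Answer: 12/√(1 - 144x²)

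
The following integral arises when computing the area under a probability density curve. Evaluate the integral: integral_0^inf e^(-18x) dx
integral_0^inf e^(-18x) dx = [-1/18 * e^(-18x)]_0^inf
= 0 - (-1/18) = 1/18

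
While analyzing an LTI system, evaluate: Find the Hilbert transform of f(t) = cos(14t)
The Hilbert transform shifts each frequency component by -pi/2.
H{cos(wt)}=sin(wt)
With w=14: H{cos(14t)}=sin(14t)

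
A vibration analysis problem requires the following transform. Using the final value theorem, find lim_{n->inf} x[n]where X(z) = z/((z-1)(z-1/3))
Final value theorem: lim x[n]=lim_{z->1} (z-1)*X(z)
(z-1)*X(z)=z/(z-1/3)
As z->1: 1/(1-1/3)=1/(2/3)=3/2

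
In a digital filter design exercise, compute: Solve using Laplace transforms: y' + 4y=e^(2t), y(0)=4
Take L: sY - 4+4Y = 1/(s-2)
Y(s+4) = 1/(s-2)+4
Y = 1/((s-2)(s+4))+4/(s+4)
Partial fractions: 1/((s-2)(s+4)) = (1/6)/(s-2) - (1/6)/(s+4)
So Y = (1/6)/(s-2)+(23/6)/(s+4)
Inverse Laplace transform (L^(-1){1/(s-2)} = e^(2t), L^(-1){1/(s+4)} = e^(-4t)):

Answer: y(t) = (1/6)·e^(2t)+(23/6)·e^(-4t)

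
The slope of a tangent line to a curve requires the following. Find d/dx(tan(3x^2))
Chain rule: d/dx[tan(u)]=sec²(u)·u' where u=3x^2
u'=6x

Answer: 6x·sec²(3x^2)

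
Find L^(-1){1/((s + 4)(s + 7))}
Partial fractions: 1/((s + 4)(s + 7))=A/(s + 4) + B/(s + 7)
Cover-up: A=1/(s + 7)|_{s=-4}=1/3; B=1/(s + 4)|_{s=-7}=-1/3
L^(-1)=(1/3)e^(-4t) - (1/3)e^(-7t)

Answer: (1/3)(e^(-4t) - e^(-7t))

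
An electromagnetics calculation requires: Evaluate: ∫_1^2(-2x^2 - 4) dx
Step 1: Find antiderivative F(x) = (-2/3)x^3 - 4x
Step 2: F(2) - F(1) = -40/3 - (-14/3) = -26/3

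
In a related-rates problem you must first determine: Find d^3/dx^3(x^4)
Apply power rule 3 times:
d^1: 4x^3
d^2: 12x^2
d^3: 24x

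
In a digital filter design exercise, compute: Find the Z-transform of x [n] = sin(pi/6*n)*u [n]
Z{sin(w0*n)*u[n]}=z*sin(w0)/(z^2-2z*cos(w0)+1)
With w0=pi/6: X(z)=z*sin(pi/6)/(z^2-2z*cos(pi/6)+1)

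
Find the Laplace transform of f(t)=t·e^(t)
L{t·e^(at)} = 1/(s-a)²
L{t·e^(t)} = 1/(s-1)²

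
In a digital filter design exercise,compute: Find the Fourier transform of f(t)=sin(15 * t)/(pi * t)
sin(W*t)/(pi*t)=(W/pi)*sinc(W*t/pi) is the impulse response of the ideal low-pass filter with cutoff W (here W=15).
Its Fourier transform is a rectangular function:
F(omega)=1 for |omega| < 15, 0 otherwise

Answer: rect(omega/30) [i.e., 1 for |omega| < 15, 0 otherwise]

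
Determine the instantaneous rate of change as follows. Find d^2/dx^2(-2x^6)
Apply power rule 2 times:
d^1: -12x^5
d^2: -60x^4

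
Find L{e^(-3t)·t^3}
First shifting: L{e^(at)f(t)} = F(s-a)
L{t^3} = 6/s^4
Shift s → s + 3: 6/(s + 3)^4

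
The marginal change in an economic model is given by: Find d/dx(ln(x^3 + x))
Chain rule: d/dx[ln(u)]=u'/u where u=x^3+x
u'=3x^2+1

Answer: (3x^2+1)/(x^3+x)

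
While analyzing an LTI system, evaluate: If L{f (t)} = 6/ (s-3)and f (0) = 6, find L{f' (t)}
L{f'(t)} = s·F(s) - f(0) = 6s/(s-3) - 6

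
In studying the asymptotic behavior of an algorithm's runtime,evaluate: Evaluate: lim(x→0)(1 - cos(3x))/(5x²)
Using 1-cos(u) ≈ u²/2 for small u:
(1-cos(3x)) ≈ (3x)²/2 = 9x²/2
So limit = 9/(2·5) = 9/10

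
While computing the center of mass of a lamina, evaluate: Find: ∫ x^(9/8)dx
Power rule: ∫ x^(9/8) dx=x^(17/8)/(17/8)+C

Answer: (8/17)·x^(17/8)+C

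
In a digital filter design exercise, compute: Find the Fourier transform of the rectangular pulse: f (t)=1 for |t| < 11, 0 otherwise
F(omega)=integral from -11 to 11 of e^(-j * omega * t) dt
=2 * sin(11 * omega)/omega=22 * sinc(11 * omega/pi)

Answer: 2 * sin(11 * omega)/omega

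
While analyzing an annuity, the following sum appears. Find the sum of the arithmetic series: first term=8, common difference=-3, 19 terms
Last term: a_n=8 + (19 - 1)·-3=-46
Sum=n(a_1 + a_n)/2=19(8 + (-46))/2=-361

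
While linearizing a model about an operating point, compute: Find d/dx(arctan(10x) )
d/dx[arctan(u)] = u'/(1 + u²), u = 10x, u' = 10

Answer: 10/(1 + 100x²)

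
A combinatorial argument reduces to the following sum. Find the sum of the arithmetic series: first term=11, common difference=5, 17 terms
Last term: a_n=11 + (17 - 1)·5=91
Sum=n(a_1 + a_n)/2=17(11 + 91)/2=867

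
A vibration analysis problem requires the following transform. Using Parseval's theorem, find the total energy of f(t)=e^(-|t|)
Parseval's theorem: E = integral |f(t)|^2 dt = (1/2pi) integral |F(omega)|^2 domega
E = integral_{-inf}^{inf} e^(-2|t|) dt = 2 * integral_0^inf e^(-2t) dt = 2/(2 * 1) = 1/1

Answer: 1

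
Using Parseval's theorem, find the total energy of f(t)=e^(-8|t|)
Parseval's theorem: E=integral |f(t)|^2 dt=(1/2pi) integral |F(omega)|^2 domega
E=integral_{-inf}^{inf} e^(-16|t|) dt=2 * integral_0^inf e^(-16t) dt=2/(2 * 8)=1/8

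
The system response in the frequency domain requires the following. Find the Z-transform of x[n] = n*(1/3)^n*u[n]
Using the property Z{n * a^n * u[n]}=az/(z-a)^2
With a=1/3: X(z)=(1/3)z/(z - 1/3)^2, |z| > 1/3

Answer: (1/3)z/(z - 1/3)^2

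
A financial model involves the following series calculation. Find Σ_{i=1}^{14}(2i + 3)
= 2·Σ i+3·14 = 2·105+42 = 252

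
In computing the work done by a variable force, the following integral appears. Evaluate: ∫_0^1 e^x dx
Antiderivative: e^x
Evaluate: (e^1 - 1)

Answer: e^1 - 1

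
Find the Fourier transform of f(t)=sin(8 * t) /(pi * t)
sin(W*t)/(pi*t)=(W/pi)*sinc(W*t/pi) is the impulse response of the ideal low-pass filter with cutoff W (here W=8).
Its Fourier transform is a rectangular function:
F(omega)=1 for |omega| < 8, 0 otherwise

Answer: rect(omega/16) [i.e., 1 for |omega| < 8, 0 otherwise]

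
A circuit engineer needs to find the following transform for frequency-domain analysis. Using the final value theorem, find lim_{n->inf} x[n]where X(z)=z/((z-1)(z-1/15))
Final value theorem: lim x[n]=lim_{z->1} (z-1) * X(z)
(z-1) * X(z)=z/(z-1/15)
As z->1: 1/(1 - 1/15)=1/(14/15)=15/14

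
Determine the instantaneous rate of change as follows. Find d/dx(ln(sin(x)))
Chain rule: d/dx[ln(u)]=u'/u where u=sin(x)
u'=cos(x)

Answer: (cos(x))/(sin(x))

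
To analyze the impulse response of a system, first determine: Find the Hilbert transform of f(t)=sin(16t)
The Hilbert transform shifts each frequency component by -pi/2.
H{sin(wt)}=-cos(wt)
With w=16: H{sin(16t)}=-cos(16t)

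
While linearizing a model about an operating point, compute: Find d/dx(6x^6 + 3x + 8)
Power rule: d/dx(ax^n)=n·a·x^(n-1)
Term by term: 36·x^5 + 3

Answer: 36x^5 + 3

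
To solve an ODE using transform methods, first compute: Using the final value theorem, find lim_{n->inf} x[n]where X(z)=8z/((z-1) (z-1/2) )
Final value theorem: lim x[n]=lim_{z->1} (z-1) * X(z)
(z-1) * X(z)=8z/(z-1/2)
As z->1: 8/(1 - 1/2)=8/(1/2)=16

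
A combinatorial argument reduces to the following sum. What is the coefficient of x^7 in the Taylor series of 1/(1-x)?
1/(1-x) = Σ x^n for |x|<1
All coefficients are 1

Answer: 1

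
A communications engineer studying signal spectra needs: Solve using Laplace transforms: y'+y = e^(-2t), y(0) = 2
Take L: sY - 2 + Y = 1/(s + 2)
Y(s + 1) = 1/(s + 2) + 2
Y = 1/((s + 2)(s + 1)) + 2/(s + 1)
Partial fractions: 1/((s + 2)(s + 1)) = -1/(s + 2) + 1/(s + 1)
So Y = -1/(s + 2) + 3/(s + 1)
Inverse Laplace transform (L^(-1){1/(s + 2)} = e^(-2t), L^(-1){1/(s + 1)} = e^(-t)):

Answer: y(t) = -1·e^(-2t) + 3·e^(-t)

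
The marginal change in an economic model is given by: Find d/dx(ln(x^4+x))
Chain rule: d/dx[ln(u)] = u'/u where u = x^4 + x
u' = 4x^3 + 1

Answer: (4x^3 + 1)/(x^4 + x)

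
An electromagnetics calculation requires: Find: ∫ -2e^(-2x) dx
Since d/dx[e^(-2x)] = -2e^(-2x), we get 1 e^(-2x)+C

Answer: e^(-2x)+C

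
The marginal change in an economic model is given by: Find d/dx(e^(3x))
Chain rule: d/dx[e^u]=e^u · u' where u=3x
u'=3

Answer: 3·e^(3x)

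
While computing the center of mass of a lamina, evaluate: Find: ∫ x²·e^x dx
Integration by parts twice:
First: u = x², dv = e^x dx => x²e^x - 2∫ xe^x dx
Second: u = x, dv = e^x dx => xe^x - e^x
Combining: x²e^x - 2xe^x + 2e^x + C

Answer: e^x(x² - 2x + 2) + C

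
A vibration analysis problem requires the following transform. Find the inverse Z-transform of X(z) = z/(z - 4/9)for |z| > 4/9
Standard pair: z/(z-a) <-> a^n*u[n] for causal signals
With a=4/9: x[n]=(4/9)^n*u[n]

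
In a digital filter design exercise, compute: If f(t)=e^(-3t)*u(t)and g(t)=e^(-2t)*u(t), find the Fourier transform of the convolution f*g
By the convolution theorem: F{f * g} = F(omega) * G(omega)
F(omega) = 1/(3 + j * omega), G(omega) = 1/(2 + j * omega)
F{f * g} = 1/((3 + j * omega)(2 + j * omega))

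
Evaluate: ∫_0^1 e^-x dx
Antiderivative: -e^-x
Evaluate: -(e^-1-1)

Answer: (e^-1-1)/(-1)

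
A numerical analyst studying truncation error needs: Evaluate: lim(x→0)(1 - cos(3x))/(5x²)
Using 1-cos(u) ≈ u²/2 for small u:
(1-cos(3x)) ≈ (3x)²/2=9x²/2
So limit=9/(2·5)=9/10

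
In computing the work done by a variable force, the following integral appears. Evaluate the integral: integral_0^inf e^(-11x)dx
integral_0^inf e^(-11x) dx = [-1/11 * e^(-11x)]_0^inf
= 0 - (-1/11) = 1/11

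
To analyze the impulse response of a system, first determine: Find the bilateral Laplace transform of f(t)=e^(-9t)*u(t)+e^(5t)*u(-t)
For e^(-9t) * u(t): L=1/(s + 9), Re(s) > -9
For e^(5t) * u(-t): L=-1/(s-5), Re(s) < 5
Combined: F(s)=1/(s + 9) - 1/(s-5), -9 < Re(s) < 5

Answer: 1/(s + 9) - 1/(s-5), ROC: -9 < Re(s) < 5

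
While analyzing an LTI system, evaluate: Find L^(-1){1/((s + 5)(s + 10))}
Partial fractions: 1/((s + 5)(s + 10)) = A/(s + 5) + B/(s + 10)
Cover-up: A = 1/(s + 10)|_{s = -5} = 1/5; B = 1/(s + 5)|_{s = -10} = -1/5
L^(-1) = (1/5)e^(-5t) - (1/5)e^(-10t)

Answer: (1/5)(e^(-5t) - e^(-10t))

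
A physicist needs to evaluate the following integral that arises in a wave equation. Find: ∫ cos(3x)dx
Using substitution u = 3x: ∫ cos(u) du/3 = sin(u)/3 + C

Answer: (1/3)sin(3x) + C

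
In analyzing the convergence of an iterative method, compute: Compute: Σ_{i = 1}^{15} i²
Using formula: Σ i^2=n(n + 1)(2n + 1)/6=15·16·31/6=1240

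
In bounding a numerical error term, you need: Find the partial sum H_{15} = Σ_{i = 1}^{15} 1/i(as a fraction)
H_15=1 + 1/2 + 1/3 + ... + 1/15
=1195757/360360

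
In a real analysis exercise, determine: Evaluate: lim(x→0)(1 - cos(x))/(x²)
Using 1-cos(u) ≈ u²/2 for small u:
(1-cos(x)) ≈ (x)²/2=1x²/2
So limit=1/(2·1)=1/2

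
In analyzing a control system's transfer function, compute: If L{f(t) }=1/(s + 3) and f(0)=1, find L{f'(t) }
L{f'(t)}=s·F(s) - f(0)=s/(s + 3) - 1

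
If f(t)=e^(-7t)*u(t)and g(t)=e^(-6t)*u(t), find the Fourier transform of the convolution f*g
By the convolution theorem: F{f*g} = F(omega)*G(omega)
F(omega) = 1/(7 + j*omega), G(omega) = 1/(6 + j*omega)
F{f*g} = 1/((7 + j*omega)(6 + j*omega))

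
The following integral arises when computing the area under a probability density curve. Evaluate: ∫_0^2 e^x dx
Antiderivative: e^x
Evaluate: (e^2 - 1)

Answer: e^2 - 1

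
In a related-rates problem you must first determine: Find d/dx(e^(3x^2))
Chain rule: d/dx[e^u] = e^u · u' where u = 3x^2
u' = 6x

Answer: 6x·e^(3x^2)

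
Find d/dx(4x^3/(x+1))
Quotient rule: (f/g)'=(f'g - fg')/g²
f=4x^3, f'=12x^2
g=x + 1, g'=1

Answer: (12x^2·(x + 1) - 4x^3)/(x + 1)²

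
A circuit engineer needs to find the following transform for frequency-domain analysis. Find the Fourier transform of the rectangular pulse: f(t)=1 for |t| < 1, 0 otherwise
F(omega) = integral from -1 to 1 of e^(-j * omega * t) dt
= 2 * sin(1 * omega)/omega = 2 * sinc(1 * omega/pi)

Answer: 2 * sin(1 * omega)/omega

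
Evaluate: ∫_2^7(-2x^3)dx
Step 1: Find antiderivative F(x) = (-1/2)x^4
Step 2: F(7) - F(2) = -2401/2 - (-8) = -2385/2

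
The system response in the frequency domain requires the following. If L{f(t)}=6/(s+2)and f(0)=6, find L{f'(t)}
L{f'(t)}=s·F(s) - f(0)=6s/(s + 2) - 6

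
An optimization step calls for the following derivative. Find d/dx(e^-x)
Chain rule: d/dx[e^u]=e^u · u' where u=-x
u'=-1

Answer: -1·e^-x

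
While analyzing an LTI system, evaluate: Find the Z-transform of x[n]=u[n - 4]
Using the time-shift property: Z{u[n-4]} = z^(-4) * z/(z-1)
= z^(-3)/(z-1)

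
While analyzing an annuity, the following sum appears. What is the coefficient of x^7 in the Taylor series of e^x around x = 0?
Taylor series of e^x = Σ x^n/n!
Coefficient of x^7 = 1/7! = 1/5040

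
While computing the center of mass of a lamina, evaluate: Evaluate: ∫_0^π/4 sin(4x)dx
Antiderivative: -cos(4x)/4
Evaluate at bounds: [-cos(4·π/4)/4] - [-cos(4·0)/4]
= (-(-1)+(1))/4 = 1/2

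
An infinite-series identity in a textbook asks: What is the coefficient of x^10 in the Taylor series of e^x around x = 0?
Taylor series of e^x = Σ x^n/n!
Coefficient of x^10 = 1/10! = 1/3628800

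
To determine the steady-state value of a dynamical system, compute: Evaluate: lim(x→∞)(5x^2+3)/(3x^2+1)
Divide numerator and denominator by x^2:
lim (5+3/x^2)/(3+1/x^2)=5/3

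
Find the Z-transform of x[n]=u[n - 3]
Using the time-shift property: Z{u[n-3]}=z^(-3)*z/(z-1)
=z^(-2)/(z-1)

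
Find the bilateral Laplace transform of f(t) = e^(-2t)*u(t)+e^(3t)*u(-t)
For e^(-2t)*u(t): L = 1/(s+2), Re(s) > -2
For e^(3t)*u(-t): L = -1/(s-3), Re(s) < 3
Combined: F(s) = 1/(s+2)-1/(s-3), -2 < Re(s) < 3

Answer: 1/(s+2)-1/(s-3), ROC: -2 < Re(s) < 3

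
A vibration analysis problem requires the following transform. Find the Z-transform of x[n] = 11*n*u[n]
Z{n*u[n]}=z/(z-1)^2
By linearity: Z{11*n*u[n]}=11z/(z-1)^2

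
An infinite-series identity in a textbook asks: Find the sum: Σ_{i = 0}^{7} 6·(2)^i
Geometric series: S=a(1 - r^n)/(1 - r)
a=6, r=2, n=8
S=6(1-256)/-1=1530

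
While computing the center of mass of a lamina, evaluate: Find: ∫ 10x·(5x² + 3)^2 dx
Let u=5x²+3, du=10x dx
∫ u^2 du=u^3/3+C

Answer: (5x²+3)^3/3+C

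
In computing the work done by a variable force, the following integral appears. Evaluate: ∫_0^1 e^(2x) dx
Antiderivative: (1/2)e^(2x)
Evaluate: (1/2)(e^2 - 1)

Answer: (e^2 - 1)/2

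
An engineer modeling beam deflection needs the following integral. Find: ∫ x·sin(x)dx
By parts: u = x, dv = sin(x) dx
du = dx, v = -cos(x)
= -x·cos(x)+sin(x)+C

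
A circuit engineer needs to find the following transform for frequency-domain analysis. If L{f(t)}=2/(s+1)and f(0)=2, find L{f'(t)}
L{f'(t)} = s·F(s) - f(0) = 2s/(s + 1) - 2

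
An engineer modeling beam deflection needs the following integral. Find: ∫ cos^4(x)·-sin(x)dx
Let u=cos(x), du=-sin(x) dx
∫ u^4 du=u^5/5 + C

Answer: cos^5(x)/5 + C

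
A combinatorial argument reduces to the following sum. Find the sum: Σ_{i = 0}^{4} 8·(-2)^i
Geometric series: S=a(1 - r^n)/(1 - r)
a=8, r=-2, n=5
S=8(1 + 32)/3=88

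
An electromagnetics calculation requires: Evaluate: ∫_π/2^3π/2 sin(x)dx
Antiderivative: -cos(x)
Evaluate at bounds: [-cos(1·3π/2)/1] - [-cos(1·π/2)/1]
=(-(0)+(0))/1=0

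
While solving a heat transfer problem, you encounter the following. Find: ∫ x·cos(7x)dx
By parts: u=x, dv=cos(7x) dx
du=dx, v=sin(7x)/7
=x·sin(7x)/7+cos(7x)/7²+C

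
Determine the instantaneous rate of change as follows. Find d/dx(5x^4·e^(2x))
Product rule: (fg)'=f'g+fg'
f=5x^4, f'=20x^3
g=e^(2x), g'=2·e^(2x)

Answer: 20x^3·e^(2x)+10x^4·e^(2x)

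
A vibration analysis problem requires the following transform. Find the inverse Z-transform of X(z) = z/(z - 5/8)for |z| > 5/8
Standard pair: z/(z-a) <-> a^n*u[n] for causal signals
With a=5/8: x[n]=(5/8)^n*u[n]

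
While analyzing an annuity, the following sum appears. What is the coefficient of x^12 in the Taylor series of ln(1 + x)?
ln(1+x) = Σ (-1)^(n+1) x^n/n
Coefficient of x^12 = (-1)^13/12 = -1/12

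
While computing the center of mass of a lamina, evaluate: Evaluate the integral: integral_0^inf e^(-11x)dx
integral_0^inf e^(-11x) dx = [-1/11*e^(-11x)]_0^inf
= 0 - (-1/11) = 1/11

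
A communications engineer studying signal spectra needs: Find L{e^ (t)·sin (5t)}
First shifting: L{e^(at)f(t)} = F(s-a)
L{sin(5t)} = 5/(s²+25)
Shift: 5/((s-1)²+25)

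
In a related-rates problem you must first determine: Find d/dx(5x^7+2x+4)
Power rule: d/dx(ax^n) = n·a·x^(n-1)
Term by term: 35·x^6 + 2

Answer: 35x^6 + 2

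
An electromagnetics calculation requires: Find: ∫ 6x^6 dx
Using power rule: ∫ 6x^6 dx=6/7 x^7+C=(6/7)x^7+C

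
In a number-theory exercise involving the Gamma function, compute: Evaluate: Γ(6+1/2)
Γ(n + 1/2)=(2n)!√π/(4^n·n!)
=479001600√π/(4096·720)=(10395/64)·√π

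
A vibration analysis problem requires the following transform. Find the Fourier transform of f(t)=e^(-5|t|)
Using the standard pair: F{e^(-a|t|)}=2a/(a^2 + omega^2)
With a=5: F(omega)=10/(25 + omega^2)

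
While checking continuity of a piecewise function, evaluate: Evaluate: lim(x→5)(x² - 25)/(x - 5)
Factor: (x² - 25) = (x-5)(x+5)
Cancel (x-5): lim(x→5) (x+5) = 10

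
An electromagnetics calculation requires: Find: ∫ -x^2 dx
Using power rule: ∫ -x^2 dx = -1/3 x^3+C = (-1/3)x^3+C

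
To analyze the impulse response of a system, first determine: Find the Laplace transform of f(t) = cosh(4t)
L{cosh(at)}=s/(s²-a²)
L{cosh(4t)}=s/(s²-16)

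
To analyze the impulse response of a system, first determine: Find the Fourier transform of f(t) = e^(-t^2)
The Fourier transform of a Gaussian e^(-t^2) is sqrt(pi) * e^(-omega^2/4).
With a=1: F(omega)=sqrt(pi) * e^(-omega^2/4)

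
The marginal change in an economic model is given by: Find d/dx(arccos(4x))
d/dx[arccos(u)]=-u'/√(1-u²), u=4x, u'=4

Answer: -4/√(1-16x²)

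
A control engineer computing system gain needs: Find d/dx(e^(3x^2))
Chain rule: d/dx[e^u]=e^u · u' where u=3x^2
u'=6x

Answer: 6x·e^(3x^2)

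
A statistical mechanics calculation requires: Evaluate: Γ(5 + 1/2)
Γ(n+1/2)=(2n)!√π/(4^n·n!)
=3628800√π/(1024·120)=(945/32)·√π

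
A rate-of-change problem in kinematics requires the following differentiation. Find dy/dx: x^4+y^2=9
Differentiate: 4x^3+2y·(dy/dx) = 0
dy/dx = -4x^3/(2y)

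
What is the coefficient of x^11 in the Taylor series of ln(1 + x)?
ln(1+x) = Σ (-1)^(n+1) x^n/n
Coefficient of x^11 = (-1)^12/11 = 1/11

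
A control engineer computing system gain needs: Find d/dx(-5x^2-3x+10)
Power rule: d/dx(ax^n)=n·a·x^(n-1)
Term by term: -10·x - 3

Answer: -10x - 3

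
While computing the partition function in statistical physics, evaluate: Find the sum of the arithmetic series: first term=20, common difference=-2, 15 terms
Last term: a_n=20 + (15 - 1)·-2=-8
Sum=n(a_1 + a_n)/2=15(20 + (-8))/2=90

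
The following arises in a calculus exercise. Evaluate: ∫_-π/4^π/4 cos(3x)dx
Antiderivative: sin(3x)/3
Evaluate at bounds: [sin(3·π/4)/3] - [sin(3·-π/4)/3]
=((√2/2) - (-√2/2))/3=√2/3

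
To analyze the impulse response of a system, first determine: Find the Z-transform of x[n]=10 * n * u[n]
Z{n*u[n]}=z/(z-1)^2
By linearity: Z{10*n*u[n]}=10z/(z-1)^2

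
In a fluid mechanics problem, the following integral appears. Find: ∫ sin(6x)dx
Using substitution u=6x: ∫ sin(u) du/6=-cos(u)/6+C

Answer: (-1/6)cos(6x)+C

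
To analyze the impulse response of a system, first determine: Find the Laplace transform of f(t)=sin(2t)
L{sin(wt)} = w/(s²+w²)
L{sin(2t)} = 2/(s²+4)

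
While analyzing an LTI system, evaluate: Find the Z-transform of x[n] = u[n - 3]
Using the time-shift property: Z{u[n-3]}=z^(-3) * z/(z-1)
=z^(-2)/(z-1)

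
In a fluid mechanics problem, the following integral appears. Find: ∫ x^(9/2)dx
Power rule: ∫ x^(9/2) dx=x^(11/2)/(11/2)+C

Answer: (2/11)·x^(11/2)+C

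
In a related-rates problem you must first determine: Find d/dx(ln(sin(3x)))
Chain rule: d/dx[ln(u)] = u'/u where u = sin(3x)
u' = 3cos(3x)

Answer: (3cos(3x))/(sin(3x))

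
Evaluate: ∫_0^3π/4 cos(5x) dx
Antiderivative: sin(5x)/5
Evaluate at bounds: [sin(5·3π/4)/5] - [sin(5·0)/5]
=((-√2/2) - (0))/5=-√2/10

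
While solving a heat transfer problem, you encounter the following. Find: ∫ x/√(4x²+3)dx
Let u = 4x²+3, du = 8x dx
∫ (1/8)·u^(-1/2) du = √u/4+C

Answer: √(4x²+3)/4+C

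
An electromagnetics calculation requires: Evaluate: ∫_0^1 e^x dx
Antiderivative: e^x
Evaluate: (e^1 - 1)

Answer: e^1 - 1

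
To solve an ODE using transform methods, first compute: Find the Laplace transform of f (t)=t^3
L{t^n}=n!/s^(n + 1)
L{t^3}=3!/s^4=6/s^4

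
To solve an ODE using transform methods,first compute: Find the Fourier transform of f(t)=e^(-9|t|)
Using the standard pair: F{e^(-a|t|)} = 2a/(a^2+omega^2)
With a = 9: F(omega) = 18/(81+omega^2)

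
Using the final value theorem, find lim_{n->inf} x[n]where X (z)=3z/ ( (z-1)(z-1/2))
Final value theorem: lim x[n]=lim_{z->1} (z-1) * X(z)
(z-1) * X(z)=3z/(z-1/2)
As z->1: 3/(1 - 1/2)=3/(1/2)=6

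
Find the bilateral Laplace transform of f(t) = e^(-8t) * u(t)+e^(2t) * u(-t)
For e^(-8t)*u(t): L=1/(s + 8), Re(s) > -8
For e^(2t)*u(-t): L=-1/(s-2), Re(s) < 2
Combined: F(s)=1/(s + 8) - 1/(s-2), -8 < Re(s) < 2

Answer: 1/(s + 8) - 1/(s-2), ROC: -8 < Re(s) < 2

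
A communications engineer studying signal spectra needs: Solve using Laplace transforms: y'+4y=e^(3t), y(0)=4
Take L: sY - 4+4Y=1/(s-3)
Y(s+4)=1/(s-3)+4
Y=1/((s-3)(s+4))+4/(s+4)
Partial fractions: 1/((s-3)(s+4))=(1/7)/(s-3) - (1/7)/(s+4)
So Y=(1/7)/(s-3)+(27/7)/(s+4)
Inverse Laplace transform (L^(-1){1/(s-3)}=e^(3t), L^(-1){1/(s+4)}=e^(-4t)):

Answer: y(t)=(1/7)·e^(3t)+(27/7)·e^(-4t)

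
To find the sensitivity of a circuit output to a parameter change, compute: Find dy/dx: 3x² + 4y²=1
Differentiate: 6x + 8y·(dy/dx)=0
dy/dx=-6x/(8y)=-(3/4)·(x/y)

Answer: dy/dx=-(3/4)·(x/y)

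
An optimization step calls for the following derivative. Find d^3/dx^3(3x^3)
Apply power rule 3 times:
d^1: 9x^2
d^2: 18x
d^3: 18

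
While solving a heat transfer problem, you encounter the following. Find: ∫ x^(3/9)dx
Power rule: ∫ x^(1/3) dx=x^(4/3)/(4/3)+C

Answer: (3/4)·x^(4/3)+C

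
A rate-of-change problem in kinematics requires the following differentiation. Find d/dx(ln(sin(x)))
Chain rule: d/dx[ln(u)] = u'/u where u = sin(x)
u' = cos(x)

Answer: (cos(x))/(sin(x))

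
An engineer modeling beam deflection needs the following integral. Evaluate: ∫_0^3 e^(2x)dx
Antiderivative: (1/2)e^(2x)
Evaluate: (1/2)(e^6 - 1)

Answer: (e^6 - 1)/2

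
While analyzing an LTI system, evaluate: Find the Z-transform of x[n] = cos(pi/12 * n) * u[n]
Z{cos(w0 * n) * u[n]}=z(z - cos(w0))/(z^2-2z * cos(w0)+1)
With w0=pi/12: X(z)=z(z - cos(pi/12))/(z^2-2z * cos(pi/12)+1)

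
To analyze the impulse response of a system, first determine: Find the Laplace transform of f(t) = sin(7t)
L{sin(wt)}=w/(s² + w²)
L{sin(7t)}=7/(s² + 49)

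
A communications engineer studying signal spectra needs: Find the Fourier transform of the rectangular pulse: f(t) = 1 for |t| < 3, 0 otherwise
F(omega) = integral from -3 to 3 of e^(-j*omega*t) dt
= 2*sin(3*omega)/omega = 6*sinc(3*omega/pi)

Answer: 2*sin(3*omega)/omega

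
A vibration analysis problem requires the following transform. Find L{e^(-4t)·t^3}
First shifting: L{e^(at)f(t)} = F(s-a)
L{t^3} = 6/s^4
Shift s → s + 4: 6/(s + 4)^4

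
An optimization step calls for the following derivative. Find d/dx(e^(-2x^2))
Chain rule: d/dx[e^u]=e^u · u' where u=-2x^2
u'=-4x

Answer: -4x·e^(-2x^2)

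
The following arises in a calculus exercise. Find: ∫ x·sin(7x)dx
By parts: u = x, dv = sin(7x) dx
du = dx, v = -cos(7x)/7
= -x·cos(7x)/7+sin(7x)/7²+C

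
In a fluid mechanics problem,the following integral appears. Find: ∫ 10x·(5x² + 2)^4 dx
Let u = 5x² + 2, du = 10x dx
∫ u^4 du = u^5/5 + C

Answer: (5x² + 2)^5/5 + C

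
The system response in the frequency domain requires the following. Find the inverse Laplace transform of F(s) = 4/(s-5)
L^(-1){4/(s-a)}=c·e^(at)
Here a=5, c=4

Answer: 4e^(5t)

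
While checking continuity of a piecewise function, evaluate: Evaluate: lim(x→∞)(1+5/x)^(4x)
Rewrite as [(1+5/x)^x]^4.
lim(1+5/x)^x = e^5, so limit = (e^5)^4 = e^20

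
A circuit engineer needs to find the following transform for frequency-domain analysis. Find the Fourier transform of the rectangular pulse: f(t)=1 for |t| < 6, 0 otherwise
F(omega) = integral from -6 to 6 of e^(-j * omega * t) dt
= 2 * sin(6 * omega)/omega = 12 * sinc(6 * omega/pi)

Answer: 2 * sin(6 * omega)/omega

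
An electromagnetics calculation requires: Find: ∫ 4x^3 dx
Using power rule: ∫ 4x^3 dx=4/4 x^4+C=x^4+C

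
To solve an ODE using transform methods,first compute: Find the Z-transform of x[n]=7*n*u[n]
Z{n*u[n]}=z/(z-1)^2
By linearity: Z{7*n*u[n]}=7z/(z-1)^2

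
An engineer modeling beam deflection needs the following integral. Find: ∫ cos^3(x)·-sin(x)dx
Let u = cos(x), du = -sin(x) dx
∫ u^3 du = u^4/4+C

Answer: cos^4(x)/4+C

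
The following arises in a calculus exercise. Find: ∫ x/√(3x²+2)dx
Let u = 3x²+2, du = 6x dx
∫ (1/6)·u^(-1/2) du = √u/3+C

Answer: √(3x²+2)/3+C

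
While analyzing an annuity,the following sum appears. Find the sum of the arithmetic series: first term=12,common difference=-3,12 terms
Last term: a_n = 12 + (12 - 1)·-3 = -21
Sum = n(a_1 + a_n)/2 = 12(12 + (-21))/2 = -54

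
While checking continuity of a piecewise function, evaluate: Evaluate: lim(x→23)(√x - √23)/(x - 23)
Multiply by conjugate (√x + √23)/(√x + √23):
= (x - 23)/((x - 23)(√x + √23)) = 1/(√x + √23)
As x → 23: 1/(2√23)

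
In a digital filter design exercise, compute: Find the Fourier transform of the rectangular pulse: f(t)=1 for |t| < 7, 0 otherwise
F(omega)=integral from -7 to 7 of e^(-j * omega * t) dt
=2 * sin(7 * omega)/omega=14 * sinc(7 * omega/pi)

Answer: 2 * sin(7 * omega)/omega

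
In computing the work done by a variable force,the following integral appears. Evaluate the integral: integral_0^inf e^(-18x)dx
integral_0^inf e^(-18x) dx=[-1/18 * e^(-18x)]_0^inf
=0 - (-1/18)=1/18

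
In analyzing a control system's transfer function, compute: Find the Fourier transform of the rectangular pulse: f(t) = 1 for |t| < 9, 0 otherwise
F(omega) = integral from -9 to 9 of e^(-j * omega * t) dt
= 2 * sin(9 * omega)/omega = 18 * sinc(9 * omega/pi)

Answer: 2 * sin(9 * omega)/omega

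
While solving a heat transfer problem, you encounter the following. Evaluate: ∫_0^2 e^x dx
Antiderivative: e^x
Evaluate: (e^2-1)

Answer: e^2-1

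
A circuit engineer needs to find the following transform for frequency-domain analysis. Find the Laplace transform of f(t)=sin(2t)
L{sin(wt)}=w/(s²+w²)
L{sin(2t)}=2/(s²+4)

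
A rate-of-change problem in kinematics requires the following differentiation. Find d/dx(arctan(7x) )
d/dx[arctan(u)]=u'/(1+u²), u=7x, u'=7

Answer: 7/(1+49x²)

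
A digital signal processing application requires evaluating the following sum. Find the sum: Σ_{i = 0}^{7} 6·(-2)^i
Geometric series: S=a(1 - r^n)/(1 - r)
a=6, r=-2, n=8
S=6(1 - 256)/3=-510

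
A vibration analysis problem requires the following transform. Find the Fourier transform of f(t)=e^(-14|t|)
Using the standard pair: F{e^(-a|t|)} = 2a/(a^2+omega^2)
With a = 14: F(omega) = 28/(196+omega^2)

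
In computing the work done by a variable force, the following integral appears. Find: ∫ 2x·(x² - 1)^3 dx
Let u = x² - 1, du = 2x dx
∫ u^3 du = u^4/4+C

Answer: (x² - 1)^4/4+C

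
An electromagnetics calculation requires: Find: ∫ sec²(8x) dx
Since d/dx[tan(8x)] = 8sec²(8x), integral = tan(8x)/8 + C

Answer: (1/8)tan(8x) + C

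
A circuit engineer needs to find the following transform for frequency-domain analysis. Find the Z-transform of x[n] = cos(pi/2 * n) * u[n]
Z{cos(w0 * n) * u[n]}=z(z - cos(w0))/(z^2 - 2z * cos(w0) + 1)
With w0=pi/2: X(z)=z(z - cos(pi/2))/(z^2 - 2z * cos(pi/2) + 1)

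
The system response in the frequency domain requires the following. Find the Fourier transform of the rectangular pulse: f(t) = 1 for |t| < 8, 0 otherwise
F(omega)=integral from -8 to 8 of e^(-j*omega*t) dt
=2*sin(8*omega)/omega=16*sinc(8*omega/pi)

Answer: 2*sin(8*omega)/omega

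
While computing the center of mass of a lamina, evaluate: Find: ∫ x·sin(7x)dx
By parts: u=x, dv=sin(7x) dx
du=dx, v=-cos(7x)/7
=-x·cos(7x)/7+sin(7x)/7²+C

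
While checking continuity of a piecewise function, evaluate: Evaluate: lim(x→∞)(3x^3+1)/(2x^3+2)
Divide numerator and denominator by x^3:
lim (3 + 1/x^3)/(2 + 2/x^3)=3/2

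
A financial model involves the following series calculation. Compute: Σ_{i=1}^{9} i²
Using formula: Σ i^2 = n(n+1)(2n+1)/6 = 9·10·19/6 = 285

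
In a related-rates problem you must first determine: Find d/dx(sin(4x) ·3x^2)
Product rule: (fg)'=f'g + fg'
f=sin(4x), f'=4·cos(4x)
g=3x^2, g'=6x

Answer: 12·cos(4x)·x^2 + 6·sin(4x)·x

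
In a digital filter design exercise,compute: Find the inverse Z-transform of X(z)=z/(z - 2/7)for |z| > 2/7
Standard pair: z/(z-a) <-> a^n * u[n] for causal signals
With a = 2/7: x[n] = (2/7)^n * u[n]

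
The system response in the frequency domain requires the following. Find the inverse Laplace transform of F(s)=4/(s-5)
L^(-1){4/(s-a)} = c·e^(at)
Here a = 5, c = 4

Answer: 4e^(5t)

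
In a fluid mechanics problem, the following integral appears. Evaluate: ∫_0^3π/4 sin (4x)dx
Antiderivative: -cos(4x)/4
Evaluate at bounds: [-cos(4·3π/4)/4] - [-cos(4·0)/4]
= (-(-1) + (1))/4 = 1/2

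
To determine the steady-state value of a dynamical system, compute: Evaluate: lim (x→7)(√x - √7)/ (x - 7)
Multiply by conjugate (√x+√7)/(√x+√7):
= (x - 7)/((x - 7)(√x+√7)) = 1/(√x+√7)
As x → 7: 1/(2√7)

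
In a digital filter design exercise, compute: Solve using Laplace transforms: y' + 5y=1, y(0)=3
Take L of both sides: sY(s) - 3 + 5Y(s)=1/s
Y(s)(s + 5)=1/s + 3
Y(s)=1/(s(s + 5)) + 3/(s + 5)
Partial fractions: 1/(s(s + 5))=(1/5)/s - (1/5)/(s + 5)
So Y(s)=(1/5)/s + (14/5)/(s + 5)
Inverse transform (L^(-1){1/s}=1, L^(-1){1/(s + 5)}=e^(-5t)):

Answer: y(t)=1/5 + (14/5)·e^(-5t)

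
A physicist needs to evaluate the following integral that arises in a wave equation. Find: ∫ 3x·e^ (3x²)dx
Let u=3x², du=6x dx
∫ (1/2)e^u du=e^u/2 + C

Answer: e^(3x²)/2 + C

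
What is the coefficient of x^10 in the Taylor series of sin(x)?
sin(x) has only odd powers. Coefficient of x^10=0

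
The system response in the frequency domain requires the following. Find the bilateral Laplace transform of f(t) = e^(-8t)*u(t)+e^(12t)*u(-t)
For e^(-8t) * u(t): L = 1/(s+8), Re(s) > -8
For e^(12t) * u(-t): L = -1/(s-12), Re(s) < 12
Combined: F(s) = 1/(s+8)-1/(s-12), -8 < Re(s) < 12

Answer: 1/(s+8)-1/(s-12), ROC: -8 < Re(s) < 12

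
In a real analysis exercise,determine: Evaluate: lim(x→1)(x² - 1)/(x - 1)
Factor: (x² - 1)=(x-1)(x + 1)
Cancel (x-1): lim(x→1) (x + 1)=2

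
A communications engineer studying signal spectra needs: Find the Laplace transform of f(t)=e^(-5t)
L{e^(at)} = 1/(s-a)
L{e^(-5t)} = 1/(s+5)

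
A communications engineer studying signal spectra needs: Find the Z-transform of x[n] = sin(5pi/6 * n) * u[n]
Z{sin(w0*n)*u[n]} = z*sin(w0)/(z^2 - 2z*cos(w0) + 1)
With w0 = 5pi/6: X(z) = z*sin(5pi/6)/(z^2 - 2z*cos(5pi/6) + 1)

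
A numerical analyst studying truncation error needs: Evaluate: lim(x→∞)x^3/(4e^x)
Apply L'Hôpital 3 times (∞/∞ each time):
Eventually get 3!/(4e^x) → 0

Answer: 0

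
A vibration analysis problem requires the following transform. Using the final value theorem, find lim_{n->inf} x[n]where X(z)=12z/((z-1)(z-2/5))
Final value theorem: lim x[n] = lim_{z->1} (z-1)*X(z)
(z-1)*X(z) = 12z/(z-2/5)
As z->1: 12/(1-2/5) = 12/(3/5) = 20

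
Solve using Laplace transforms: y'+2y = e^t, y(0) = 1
Take L: sY - 1+2Y=1/(s-1)
Y(s+2)=1/(s-1)+1
Y=1/((s-1)(s+2))+1/(s+2)
Partial fractions: 1/((s-1)(s+2))=(1/3)/(s-1) - (1/3)/(s+2)
So Y=(1/3)/(s-1)+(2/3)/(s+2)
Inverse Laplace transform (L^(-1){1/(s-1)}=e^t, L^(-1){1/(s+2)}=e^(-2t)):

Answer: y(t)=(1/3)·e^t+(2/3)·e^(-2t)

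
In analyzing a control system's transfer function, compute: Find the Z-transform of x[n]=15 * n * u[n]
Z{n*u[n]} = z/(z-1)^2
By linearity: Z{15*n*u[n]} = 15z/(z-1)^2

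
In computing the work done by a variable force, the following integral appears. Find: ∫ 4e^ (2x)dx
Since d/dx[e^(2x)]=2e^(2x), we get 2 e^(2x)+C

Answer: 2e^(2x)+C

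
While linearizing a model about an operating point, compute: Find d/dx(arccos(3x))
d/dx[arccos(u)]=-u'/√(1-u²), u=3x, u'=3

Answer: -3/√(1-9x²)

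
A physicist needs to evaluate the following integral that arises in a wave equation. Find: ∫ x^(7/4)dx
Power rule: ∫ x^(7/4) dx=x^(11/4)/(11/4)+C

Answer: (4/11)·x^(11/4)+C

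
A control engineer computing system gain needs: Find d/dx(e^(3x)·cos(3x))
Product rule: (fg)' = f'g + fg'
f = e^(3x), f' = 3·e^(3x)
g = cos(3x), g' = -3·sin(3x)

Answer: 3·e^(3x)·cos(3x) - 3·e^(3x)·sin(3x)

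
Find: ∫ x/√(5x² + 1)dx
Let u = 5x² + 1, du = 10x dx
∫ (1/10)·u^(-1/2) du = √u/5 + C

Answer: √(5x² + 1)/5 + C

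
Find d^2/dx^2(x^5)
Apply power rule 2 times:
d^1: 5x^4
d^2: 20x^3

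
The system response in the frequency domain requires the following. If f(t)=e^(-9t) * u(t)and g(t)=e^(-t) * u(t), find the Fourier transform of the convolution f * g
By the convolution theorem: F{f*g} = F(omega)*G(omega)
F(omega) = 1/(9+j*omega), G(omega) = 1/(1+j*omega)
F{f*g} = 1/((9+j*omega)(1+j*omega))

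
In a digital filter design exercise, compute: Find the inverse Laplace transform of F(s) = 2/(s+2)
L^(-1){2/(s-a)} = c·e^(at)
Here a = -2, c = 2

Answer: 2e^(-2t)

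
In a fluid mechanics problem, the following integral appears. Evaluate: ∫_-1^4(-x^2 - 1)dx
Step 1: Find antiderivative F(x) = (-1/3)x^3 - x
Step 2: F(4) - F(-1) = -76/3 - (4/3) = -80/3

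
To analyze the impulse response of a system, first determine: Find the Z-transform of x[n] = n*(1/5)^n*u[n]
Using the property Z{n * a^n * u[n]}=az/(z-a)^2
With a=1/5: X(z)=(1/5)z/(z - 1/5)^2, |z| > 1/5

Answer: (1/5)z/(z - 1/5)^2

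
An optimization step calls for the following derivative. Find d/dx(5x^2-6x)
Power rule: d/dx(ax^n)=n·a·x^(n-1)
Term by term: 10·x - 6

Answer: 10x - 6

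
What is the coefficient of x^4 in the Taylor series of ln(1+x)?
ln(1 + x) = Σ (-1)^(n + 1) x^n/n
Coefficient of x^4 = (-1)^5/4 = -1/4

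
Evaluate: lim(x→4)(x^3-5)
Polynomial is continuous, so substitute x=4:
1·4^3 - 5=59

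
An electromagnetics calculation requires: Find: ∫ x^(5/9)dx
Power rule: ∫ x^(5/9) dx=x^(14/9)/(14/9)+C

Answer: (9/14)·x^(14/9)+C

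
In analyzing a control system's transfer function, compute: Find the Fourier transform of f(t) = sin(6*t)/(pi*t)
sin(W*t)/(pi*t) = (W/pi)*sinc(W*t/pi) is the impulse response of the ideal low-pass filter with cutoff W (here W = 6).
Its Fourier transform is a rectangular function:
F(omega) = 1 for |omega| < 6, 0 otherwise

Answer: rect(omega/12) [i.e., 1 for |omega| < 6, 0 otherwise]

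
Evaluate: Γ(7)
Γ(n)=(n-1)! for positive integers
Γ(7)=6!=720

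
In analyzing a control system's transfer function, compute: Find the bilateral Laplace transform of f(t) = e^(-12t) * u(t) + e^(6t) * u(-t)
For e^(-12t)*u(t): L = 1/(s + 12), Re(s) > -12
For e^(6t)*u(-t): L = -1/(s-6), Re(s) < 6
Combined: F(s) = 1/(s + 12) - 1/(s-6), -12 < Re(s) < 6

Answer: 1/(s + 12) - 1/(s-6), ROC: -12 < Re(s) < 6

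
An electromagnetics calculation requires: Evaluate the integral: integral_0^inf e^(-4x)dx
integral_0^inf e^(-4x) dx=[-1/4*e^(-4x)]_0^inf
=0 - (-1/4)=1/4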